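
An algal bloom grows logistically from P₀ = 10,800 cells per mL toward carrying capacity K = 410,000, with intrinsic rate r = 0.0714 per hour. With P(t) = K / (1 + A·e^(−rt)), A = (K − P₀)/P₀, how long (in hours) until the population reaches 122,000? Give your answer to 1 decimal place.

t ≈ 38.5 hours

A = (410000 − 10800)/10800 = 36.96296
122000 = 410000/(1 + 36.96296·e^(−0.0714t)) → 1 + 36.96296·e^(−0.0714t) = 3.36066
e^(−0.0714t) = 0.063865 → t = ln(15.65792)/0.0714 = 2.75098/0.0714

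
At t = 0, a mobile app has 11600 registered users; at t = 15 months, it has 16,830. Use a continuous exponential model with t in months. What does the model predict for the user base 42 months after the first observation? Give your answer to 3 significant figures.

r = ln(16830/11600) / 15 ≈ 0.024811 per month
P(42) = 11600 · e^(0.024811·42) = 11600 · 2.835 ≈ 32886.01

≈ 32,900 registered users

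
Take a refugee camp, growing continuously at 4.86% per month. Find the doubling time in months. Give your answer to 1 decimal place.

doubling time ≈ 14.3 months

doubling time = ln(2) / |r| = 0.69315 / 0.0486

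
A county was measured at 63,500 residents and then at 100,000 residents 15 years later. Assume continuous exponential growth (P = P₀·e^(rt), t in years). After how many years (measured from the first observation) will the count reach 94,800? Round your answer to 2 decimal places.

r = ln(100000/63500) / 15 ≈ 0.030275 per year
t = ln(94800/63500) / r = 0.40073 / 0.030275 ≈ 13.236

t ≈ 13.24 years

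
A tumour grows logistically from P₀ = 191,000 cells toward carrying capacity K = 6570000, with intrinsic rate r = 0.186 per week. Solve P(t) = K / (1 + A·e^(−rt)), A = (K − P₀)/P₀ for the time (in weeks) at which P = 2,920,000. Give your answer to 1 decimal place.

A = (6570000 − 191000)/191000 = 33.39791
2920000 = 6570000/(1 + 33.39791·e^(−0.186t)) → 1 + 33.39791·e^(−0.186t) = 2.25
e^(−0.186t) = 0.037427 → t = ln(26.71832)/0.186 = 3.28535/0.186

t ≈ 17.7 weeks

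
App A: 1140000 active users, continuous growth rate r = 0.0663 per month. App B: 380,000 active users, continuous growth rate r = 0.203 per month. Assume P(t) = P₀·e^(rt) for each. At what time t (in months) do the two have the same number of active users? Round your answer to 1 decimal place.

1140000·e^(0.0663t) = 380000·e^(0.203t)
1140000/380000 = e^((0.203 − 0.0663)t) → ln(3) = 0.1367·t
t = 1.09861 / 0.1367

t ≈ 8.0 months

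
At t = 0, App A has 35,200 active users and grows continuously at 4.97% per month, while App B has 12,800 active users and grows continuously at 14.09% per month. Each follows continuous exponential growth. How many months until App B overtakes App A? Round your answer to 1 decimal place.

35200·e^(0.0497t) = 12800·e^(0.1409t)
35200/12800 = e^((0.1409 − 0.0497)t) → ln(2.75) = 0.0912·t
t = 1.0116 / 0.0912

t ≈ 11.1 months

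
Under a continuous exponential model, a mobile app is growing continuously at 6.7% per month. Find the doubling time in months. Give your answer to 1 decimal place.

doubling time = ln(2) / |r| = 0.69315 / 0.067

doubling time ≈ 10.3 months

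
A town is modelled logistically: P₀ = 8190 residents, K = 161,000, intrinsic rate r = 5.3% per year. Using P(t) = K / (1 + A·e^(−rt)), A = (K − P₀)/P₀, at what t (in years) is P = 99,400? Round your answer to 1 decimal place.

t ≈ 64.2 years

A = (161000 − 8190)/8190 = 18.65812
99400 = 161000/(1 + 18.65812·e^(−0.053t)) → 1 + 18.65812·e^(−0.053t) = 1.61972
e^(−0.053t) = 0.033214 → t = ln(30.10742)/0.053 = 3.40477/0.053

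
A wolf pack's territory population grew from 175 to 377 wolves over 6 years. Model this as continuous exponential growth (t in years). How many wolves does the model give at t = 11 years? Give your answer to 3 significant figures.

r = ln(377/175) / 6 ≈ 0.12791 per year
P(11) = 175 · e^(0.12791·11) = 175 · 4.08372 ≈ 714.65

≈ 715 wolves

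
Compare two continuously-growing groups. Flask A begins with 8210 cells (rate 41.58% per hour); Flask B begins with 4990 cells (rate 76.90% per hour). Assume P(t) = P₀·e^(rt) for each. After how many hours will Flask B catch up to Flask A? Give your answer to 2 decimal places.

t ≈ 1.41 hours

8210·e^(0.4158t) = 4990·e^(0.769t)
8210/4990 = e^((0.769 − 0.4158)t) → ln(1.64529) = 0.3532·t
t = 0.49792 / 0.3532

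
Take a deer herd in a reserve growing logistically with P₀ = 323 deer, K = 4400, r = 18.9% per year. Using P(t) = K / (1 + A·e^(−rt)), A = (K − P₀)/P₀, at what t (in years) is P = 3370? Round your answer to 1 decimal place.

A = (4400 − 323)/323 = 12.62229
3370 = 4400/(1 + 12.62229·e^(−0.189t)) → 1 + 12.62229·e^(−0.189t) = 1.30564
e^(−0.189t) = 0.024214 → t = ln(41.29818)/0.189 = 3.72082/0.189

t ≈ 19.7 years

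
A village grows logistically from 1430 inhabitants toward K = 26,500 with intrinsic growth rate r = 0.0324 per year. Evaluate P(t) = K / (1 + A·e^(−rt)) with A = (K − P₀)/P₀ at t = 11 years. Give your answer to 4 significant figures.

A = (26500 − 1430)/1430 = 17.53147
P(11) = 26500 / (1 + 17.53147·e^(−0.0324·11)) = 26500 / (1 + 17.53147·0.700192)
= 26500 / 13.2754 ≈ 1996.17

≈ 1,996 inhabitants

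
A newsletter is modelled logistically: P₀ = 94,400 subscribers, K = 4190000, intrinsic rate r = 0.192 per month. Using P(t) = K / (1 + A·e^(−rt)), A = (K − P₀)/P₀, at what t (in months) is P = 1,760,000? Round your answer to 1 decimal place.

A = (4190000 − 94400)/94400 = 43.38559
1760000 = 4190000/(1 + 43.38559·e^(−0.192t)) → 1 + 43.38559·e^(−0.192t) = 2.38068
e^(−0.192t) = 0.031824 → t = ln(31.42331)/0.192 = 3.44755/0.192

t ≈ 18.0 months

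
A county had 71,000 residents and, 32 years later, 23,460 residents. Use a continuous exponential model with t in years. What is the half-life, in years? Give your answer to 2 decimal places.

r = ln(23460/71000) / 32 = ln(0.33042) / 32 ≈ -0.034606 per year
half-life = ln 2 / |r| = 0.69315 / 0.034606

half-life ≈ 20.03 years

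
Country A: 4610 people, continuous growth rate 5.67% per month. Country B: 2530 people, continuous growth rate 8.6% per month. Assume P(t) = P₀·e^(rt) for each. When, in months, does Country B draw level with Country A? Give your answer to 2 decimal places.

t ≈ 20.48 months

4610·e^(0.0567t) = 2530·e^(0.086t)
4610/2530 = e^((0.086 − 0.0567)t) → ln(1.82213) = 0.0293·t
t = 0.60001 / 0.0293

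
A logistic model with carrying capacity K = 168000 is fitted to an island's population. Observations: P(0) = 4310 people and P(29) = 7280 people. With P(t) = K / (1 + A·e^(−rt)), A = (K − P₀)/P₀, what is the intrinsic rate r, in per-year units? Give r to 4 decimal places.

r ≈ 0.0187 per year

A = (168000 − 4310)/4310 = 37.97912
7280 = 168000/(1 + 37.97912·e^(−r·29)) → e^(−29r) = (23.07692 − 1)/37.97912 = 0.581291
r = −ln(0.581291)/29 = 0.5425/29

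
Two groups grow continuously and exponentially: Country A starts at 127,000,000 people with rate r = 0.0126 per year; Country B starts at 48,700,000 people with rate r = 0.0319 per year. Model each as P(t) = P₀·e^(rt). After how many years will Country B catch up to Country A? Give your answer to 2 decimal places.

t ≈ 49.66 years

127000000·e^(0.0126t) = 48700000·e^(0.0319t)
127000000/48700000 = e^((0.0319 − 0.0126)t) → ln(2.6078) = 0.0193·t
t = 0.95851 / 0.0193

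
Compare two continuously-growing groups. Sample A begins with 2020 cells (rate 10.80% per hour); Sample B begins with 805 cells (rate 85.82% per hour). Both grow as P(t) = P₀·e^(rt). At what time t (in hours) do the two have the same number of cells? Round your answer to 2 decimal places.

2020·e^(0.108t) = 805·e^(0.8582t)
2020/805 = e^((0.8582 − 0.108)t) → ln(2.50932) = 0.7502·t
t = 0.92001 / 0.7502

t ≈ 1.23 hours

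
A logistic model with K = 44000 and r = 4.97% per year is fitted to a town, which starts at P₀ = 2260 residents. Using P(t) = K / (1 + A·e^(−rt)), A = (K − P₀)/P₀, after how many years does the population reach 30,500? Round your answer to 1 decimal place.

A = (44000 − 2260)/2260 = 18.46903
30500 = 44000/(1 + 18.46903·e^(−0.0497t)) → 1 + 18.46903·e^(−0.0497t) = 1.44262
e^(−0.0497t) = 0.023966 → t = ln(41.72632)/0.0497 = 3.73113/0.0497

t ≈ 75.1 years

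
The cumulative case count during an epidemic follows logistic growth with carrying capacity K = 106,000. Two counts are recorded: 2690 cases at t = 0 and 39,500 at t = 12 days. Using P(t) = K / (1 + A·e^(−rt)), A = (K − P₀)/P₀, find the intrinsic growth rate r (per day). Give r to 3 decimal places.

A = (106000 − 2690)/2690 = 38.4052
39500 = 106000/(1 + 38.4052·e^(−r·12)) → e^(−12r) = (2.68354 − 1)/38.4052 = 0.043836
r = −ln(0.043836)/12 = 3.12729/12

r ≈ 0.261 per day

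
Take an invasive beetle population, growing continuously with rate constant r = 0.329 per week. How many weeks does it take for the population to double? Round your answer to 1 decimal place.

doubling time ≈ 2.1 weeks

doubling time = ln(2) / |r| = 0.69315 / 0.329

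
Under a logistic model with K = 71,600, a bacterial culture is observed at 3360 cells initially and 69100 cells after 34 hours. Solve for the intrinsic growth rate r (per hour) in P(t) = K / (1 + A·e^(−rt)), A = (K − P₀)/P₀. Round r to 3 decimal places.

A = (71600 − 3360)/3360 = 20.30952
69100 = 71600/(1 + 20.30952·e^(−r·34)) → e^(−34r) = (1.03618 − 1)/20.30952 = 0.001781
r = −ln(0.001781)/34 = 6.33035/34

r ≈ 0.186 per hour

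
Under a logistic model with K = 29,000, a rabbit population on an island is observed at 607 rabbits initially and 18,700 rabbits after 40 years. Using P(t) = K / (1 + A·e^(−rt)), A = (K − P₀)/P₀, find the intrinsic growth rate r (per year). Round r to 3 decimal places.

A = (29000 − 607)/607 = 46.77595
18700 = 29000/(1 + 46.77595·e^(−r·40)) → e^(−40r) = (1.5508 − 1)/46.77595 = 0.011775
r = −ln(0.011775)/40 = 4.44175/40

r ≈ 0.111 per year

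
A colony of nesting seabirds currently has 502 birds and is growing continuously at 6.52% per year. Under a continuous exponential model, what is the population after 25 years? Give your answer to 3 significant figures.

≈ 2,560 birds

P(25) = 502 · e^(0.0652·25) = 502 · e^(1.63)
= 502 · 5.10387 ≈ 2562.15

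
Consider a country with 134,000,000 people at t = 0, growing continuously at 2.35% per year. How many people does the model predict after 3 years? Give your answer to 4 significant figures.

≈ 143,800,000 people

P(3) = 134000000 · e^(0.0235·3) = 134000000 · e^(0.0705)
= 134000000 · 1.07304 ≈ 143787972.3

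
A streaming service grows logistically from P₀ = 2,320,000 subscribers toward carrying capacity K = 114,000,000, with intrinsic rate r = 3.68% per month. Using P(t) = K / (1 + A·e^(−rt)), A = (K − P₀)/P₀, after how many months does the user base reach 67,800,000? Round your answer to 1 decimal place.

t ≈ 115.7 months

A = (114000000 − 2320000)/2320000 = 48.13793
67800000 = 114000000/(1 + 48.13793·e^(−0.0368t)) → 1 + 48.13793·e^(−0.0368t) = 1.68142
e^(−0.0368t) = 0.014155 → t = ln(70.64398)/0.0368 = 4.25765/0.0368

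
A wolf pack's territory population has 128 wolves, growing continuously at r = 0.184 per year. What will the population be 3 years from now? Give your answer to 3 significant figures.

P(3) = 128 · e^(0.184·3) = 128 · e^(0.552)
= 128 · 1.73672 ≈ 222.3

≈ 222 wolves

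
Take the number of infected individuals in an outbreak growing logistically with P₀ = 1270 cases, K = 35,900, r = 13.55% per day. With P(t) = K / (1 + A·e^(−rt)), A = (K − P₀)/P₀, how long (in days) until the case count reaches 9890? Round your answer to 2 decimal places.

A = (35900 − 1270)/1270 = 27.26772
9890 = 35900/(1 + 27.26772·e^(−0.1355t)) → 1 + 27.26772·e^(−0.1355t) = 3.62993
e^(−0.1355t) = 0.096448 → t = ln(10.36823)/0.1355 = 2.33875/0.1355

t ≈ 17.26 days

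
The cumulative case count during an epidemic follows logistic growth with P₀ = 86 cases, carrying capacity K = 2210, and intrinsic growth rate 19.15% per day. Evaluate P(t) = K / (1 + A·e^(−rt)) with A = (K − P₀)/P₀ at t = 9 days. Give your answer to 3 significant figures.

≈ 409 cases

A = (2210 − 86)/86 = 24.69767
P(9) = 2210 / (1 + 24.69767·e^(−0.1915·9)) = 2210 / (1 + 24.69767·0.178441)
= 2210 / 5.40707 ≈ 408.72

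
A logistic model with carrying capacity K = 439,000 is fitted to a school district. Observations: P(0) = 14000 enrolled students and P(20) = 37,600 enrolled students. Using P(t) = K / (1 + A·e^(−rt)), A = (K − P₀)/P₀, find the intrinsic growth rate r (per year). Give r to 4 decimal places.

A = (439000 − 14000)/14000 = 30.35714
37600 = 439000/(1 + 30.35714·e^(−r·20)) → e^(−20r) = (11.67553 − 1)/30.35714 = 0.351665
r = −ln(0.351665)/20 = 1.04508/20

r ≈ 0.0523 per year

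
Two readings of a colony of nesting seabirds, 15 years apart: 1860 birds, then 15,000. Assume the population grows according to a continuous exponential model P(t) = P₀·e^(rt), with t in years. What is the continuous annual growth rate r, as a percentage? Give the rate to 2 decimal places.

15000 = 1860 · e^(r·15)
e^(15r) = 15000/1860 = 8.06452
r = ln(8.06452) / 15 = 2.08747 / 15

r ≈ 13.92% per year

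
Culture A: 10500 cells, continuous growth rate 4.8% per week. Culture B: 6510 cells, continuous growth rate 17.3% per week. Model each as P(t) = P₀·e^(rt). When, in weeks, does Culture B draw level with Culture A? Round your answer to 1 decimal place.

10500·e^(0.048t) = 6510·e^(0.173t)
10500/6510 = e^((0.173 − 0.048)t) → ln(1.6129) = 0.125·t
t = 0.47804 / 0.125

t ≈ 3.8 weeks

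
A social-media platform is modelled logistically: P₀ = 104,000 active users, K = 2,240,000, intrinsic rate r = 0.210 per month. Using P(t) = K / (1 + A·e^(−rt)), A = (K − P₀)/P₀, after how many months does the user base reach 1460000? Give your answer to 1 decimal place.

A = (2240000 − 104000)/104000 = 20.53846
1460000 = 2240000/(1 + 20.53846·e^(−0.21t)) → 1 + 20.53846·e^(−0.21t) = 1.53425
e^(−0.21t) = 0.026012 → t = ln(38.44379)/0.21 = 3.6492/0.21

t ≈ 17.4 months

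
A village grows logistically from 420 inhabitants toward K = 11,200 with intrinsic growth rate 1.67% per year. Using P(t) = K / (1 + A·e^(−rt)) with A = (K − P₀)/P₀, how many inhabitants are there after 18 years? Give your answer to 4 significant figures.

A = (11200 − 420)/420 = 25.66667
P(18) = 11200 / (1 + 25.66667·e^(−0.0167·18)) = 11200 / (1 + 25.66667·0.740374)
= 11200 / 20.00293 ≈ 559.92

≈ 559.9 inhabitants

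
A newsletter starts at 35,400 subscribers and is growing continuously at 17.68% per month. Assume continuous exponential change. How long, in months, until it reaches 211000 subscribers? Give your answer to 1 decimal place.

211000 = 35400 · e^(0.1768·t)
t = ln(211000/35400) / 0.1768 = ln(5.96045) / 0.1768 = 1.78515 / 0.1768

t ≈ 10.1 months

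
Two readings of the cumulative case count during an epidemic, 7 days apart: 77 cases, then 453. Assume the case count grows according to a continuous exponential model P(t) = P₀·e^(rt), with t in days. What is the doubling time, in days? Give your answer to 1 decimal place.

doubling time ≈ 2.7 days

r = ln(453/77) / 7 = ln(5.88312) / 7 ≈ 0.253155 per day
doubling time = ln 2 / |r| = 0.69315 / 0.253155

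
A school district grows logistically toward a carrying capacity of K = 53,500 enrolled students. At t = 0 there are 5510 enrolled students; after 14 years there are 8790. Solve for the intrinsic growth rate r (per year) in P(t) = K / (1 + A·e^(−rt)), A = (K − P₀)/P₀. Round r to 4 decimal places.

A = (53500 − 5510)/5510 = 8.70962
8790 = 53500/(1 + 8.70962·e^(−r·14)) → e^(−14r) = (6.08646 − 1)/8.70962 = 0.584005
r = −ln(0.584005)/14 = 0.53785/14

r ≈ 0.0384 per year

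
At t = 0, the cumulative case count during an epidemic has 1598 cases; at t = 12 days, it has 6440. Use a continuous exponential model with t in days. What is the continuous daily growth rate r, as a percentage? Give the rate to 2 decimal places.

r ≈ 11.61% per day

6440 = 1598 · e^(r·12)
e^(12r) = 6440/1598 = 4.03004
r = ln(4.03004) / 12 = 1.39378 / 12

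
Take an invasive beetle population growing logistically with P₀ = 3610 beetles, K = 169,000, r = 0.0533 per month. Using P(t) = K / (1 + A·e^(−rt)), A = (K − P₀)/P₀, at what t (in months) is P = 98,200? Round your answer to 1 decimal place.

t ≈ 77.9 months

A = (169000 − 3610)/3610 = 45.8144
98200 = 169000/(1 + 45.8144·e^(−0.0533t)) → 1 + 45.8144·e^(−0.0533t) = 1.72098
e^(−0.0533t) = 0.015737 → t = ln(63.54484)/0.0533 = 4.15175/0.0533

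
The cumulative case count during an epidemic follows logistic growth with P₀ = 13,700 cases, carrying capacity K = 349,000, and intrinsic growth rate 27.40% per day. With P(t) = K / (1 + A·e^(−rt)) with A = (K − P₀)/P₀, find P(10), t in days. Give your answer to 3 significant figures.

A = (349000 − 13700)/13700 = 24.47445
P(10) = 349000 / (1 + 24.47445·e^(−0.274·10)) = 349000 / (1 + 24.47445·0.06457)
= 349000 / 2.58032 ≈ 135254.34

≈ 135,000 cases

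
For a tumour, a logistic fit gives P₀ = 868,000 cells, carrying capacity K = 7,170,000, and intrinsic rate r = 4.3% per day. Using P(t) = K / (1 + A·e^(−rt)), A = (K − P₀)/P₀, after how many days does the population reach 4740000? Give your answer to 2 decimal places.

t ≈ 61.64 days

A = (7170000 − 868000)/868000 = 7.26037
4740000 = 7170000/(1 + 7.26037·e^(−0.043t)) → 1 + 7.26037·e^(−0.043t) = 1.51266
e^(−0.043t) = 0.07061 → t = ln(14.1622)/0.043 = 2.65058/0.043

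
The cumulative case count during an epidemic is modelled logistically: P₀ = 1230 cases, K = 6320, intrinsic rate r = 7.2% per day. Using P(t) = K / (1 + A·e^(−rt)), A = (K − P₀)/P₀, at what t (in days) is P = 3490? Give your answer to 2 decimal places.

t ≈ 22.64 days

A = (6320 − 1230)/1230 = 4.13821
3490 = 6320/(1 + 4.13821·e^(−0.072t)) → 1 + 4.13821·e^(−0.072t) = 1.81089
e^(−0.072t) = 0.195951 → t = ln(5.10331)/0.072 = 1.62989/0.072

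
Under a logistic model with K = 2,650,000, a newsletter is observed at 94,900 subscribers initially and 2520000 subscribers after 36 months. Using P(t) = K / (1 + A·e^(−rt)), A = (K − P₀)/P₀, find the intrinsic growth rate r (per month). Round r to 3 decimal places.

A = (2650000 − 94900)/94900 = 26.92413
2520000 = 2650000/(1 + 26.92413·e^(−r·36)) → e^(−36r) = (1.05159 − 1)/26.92413 = 0.001916
r = −ln(0.001916)/36 = 6.2575/36

r ≈ 0.174 per month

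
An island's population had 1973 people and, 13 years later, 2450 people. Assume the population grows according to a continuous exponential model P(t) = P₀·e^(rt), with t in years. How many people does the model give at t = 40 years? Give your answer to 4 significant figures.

≈ 3,841 people

r = ln(2450/1973) / 13 ≈ 0.016656 per year
P(40) = 1973 · e^(0.016656·40) = 1973 · 1.94693 ≈ 3841.3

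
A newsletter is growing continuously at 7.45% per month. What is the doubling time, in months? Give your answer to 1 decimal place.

doubling time = ln(2) / |r| = 0.69315 / 0.0745

doubling time ≈ 9.3 months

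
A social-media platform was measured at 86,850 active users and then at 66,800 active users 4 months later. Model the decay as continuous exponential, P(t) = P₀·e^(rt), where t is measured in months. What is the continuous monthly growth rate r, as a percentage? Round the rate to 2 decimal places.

66800 = 86850 · e^(r·4)
e^(4r) = 66800/86850 = 0.76914
r = ln(0.76914) / 4 = -0.26248 / 4

r ≈ -6.56% per month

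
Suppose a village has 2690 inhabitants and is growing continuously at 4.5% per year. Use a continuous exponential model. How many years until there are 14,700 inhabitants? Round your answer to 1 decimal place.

t ≈ 37.7 years

14700 = 2690 · e^(0.045·t)
t = ln(14700/2690) / 0.045 = ln(5.46468) / 0.045 = 1.69831 / 0.045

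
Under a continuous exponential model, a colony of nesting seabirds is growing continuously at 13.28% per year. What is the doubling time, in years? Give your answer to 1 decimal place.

doubling time = ln(2) / |r| = 0.69315 / 0.1328

doubling time ≈ 5.2 years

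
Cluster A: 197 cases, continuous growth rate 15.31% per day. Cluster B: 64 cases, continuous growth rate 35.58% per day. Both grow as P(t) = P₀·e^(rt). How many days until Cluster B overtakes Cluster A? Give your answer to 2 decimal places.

197·e^(0.1531t) = 64·e^(0.3558t)
197/64 = e^((0.3558 − 0.1531)t) → ln(3.07812) = 0.2027·t
t = 1.12432 / 0.2027

t ≈ 5.55 days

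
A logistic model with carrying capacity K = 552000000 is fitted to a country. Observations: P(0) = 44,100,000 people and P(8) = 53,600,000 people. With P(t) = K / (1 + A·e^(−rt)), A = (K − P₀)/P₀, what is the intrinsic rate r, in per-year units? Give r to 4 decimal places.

A = (552000000 − 44100000)/44100000 = 11.51701
53600000 = 552000000/(1 + 11.51701·e^(−r·8)) → e^(−8r) = (10.29851 − 1)/11.51701 = 0.807372
r = −ln(0.807372)/8 = 0.21397/8

r ≈ 0.0267 per year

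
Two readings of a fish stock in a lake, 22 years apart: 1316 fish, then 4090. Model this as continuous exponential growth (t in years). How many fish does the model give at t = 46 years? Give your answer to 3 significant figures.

r = ln(4090/1316) / 22 ≈ 0.051543 per year
P(46) = 1316 · e^(0.051543·46) = 1316 · 10.70791 ≈ 14091.61

≈ 14,100 fish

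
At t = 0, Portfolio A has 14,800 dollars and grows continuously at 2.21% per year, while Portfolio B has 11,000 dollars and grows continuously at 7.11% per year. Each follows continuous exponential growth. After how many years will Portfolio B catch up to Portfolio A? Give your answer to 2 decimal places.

14800·e^(0.0221t) = 11000·e^(0.0711t)
14800/11000 = e^((0.0711 − 0.0221)t) → ln(1.34545) = 0.049·t
t = 0.29673 / 0.049

t ≈ 6.06 years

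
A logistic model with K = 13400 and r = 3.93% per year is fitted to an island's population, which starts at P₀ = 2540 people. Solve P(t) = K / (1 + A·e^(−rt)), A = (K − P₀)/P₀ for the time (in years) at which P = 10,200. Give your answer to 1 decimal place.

t ≈ 66.5 years

A = (13400 − 2540)/2540 = 4.27559
10200 = 13400/(1 + 4.27559·e^(−0.0393t)) → 1 + 4.27559·e^(−0.0393t) = 1.31373
e^(−0.0393t) = 0.073376 → t = ln(13.62844)/0.0393 = 2.61216/0.0393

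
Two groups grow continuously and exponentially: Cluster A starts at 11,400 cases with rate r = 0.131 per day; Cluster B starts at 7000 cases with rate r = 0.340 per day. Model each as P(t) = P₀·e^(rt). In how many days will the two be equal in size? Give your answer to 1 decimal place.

t ≈ 2.3 days

11400·e^(0.131t) = 7000·e^(0.34t)
11400/7000 = e^((0.34 − 0.131)t) → ln(1.62857) = 0.209·t
t = 0.4877 / 0.209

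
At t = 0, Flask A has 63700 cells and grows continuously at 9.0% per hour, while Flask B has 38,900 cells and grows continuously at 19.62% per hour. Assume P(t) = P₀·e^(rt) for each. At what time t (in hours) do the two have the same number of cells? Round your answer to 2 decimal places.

t ≈ 4.64 hours

63700·e^(0.09t) = 38900·e^(0.1962t)
63700/38900 = e^((0.1962 − 0.09)t) → ln(1.63753) = 0.1062·t
t = 0.49319 / 0.1062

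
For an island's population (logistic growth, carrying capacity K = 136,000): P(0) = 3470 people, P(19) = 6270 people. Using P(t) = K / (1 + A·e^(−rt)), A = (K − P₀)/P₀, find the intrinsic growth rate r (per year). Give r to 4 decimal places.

r ≈ 0.0323 per year

A = (136000 − 3470)/3470 = 38.19308
6270 = 136000/(1 + 38.19308·e^(−r·19)) → e^(−19r) = (21.69059 − 1)/38.19308 = 0.541737
r = −ln(0.541737)/19 = 0.61298/19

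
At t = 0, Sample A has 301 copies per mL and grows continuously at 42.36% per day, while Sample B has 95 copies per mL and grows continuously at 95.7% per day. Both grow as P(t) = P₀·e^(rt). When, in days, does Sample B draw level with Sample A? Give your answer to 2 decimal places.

301·e^(0.4236t) = 95·e^(0.957t)
301/95 = e^((0.957 − 0.4236)t) → ln(3.16842) = 0.5334·t
t = 1.15323 / 0.5334

t ≈ 2.16 days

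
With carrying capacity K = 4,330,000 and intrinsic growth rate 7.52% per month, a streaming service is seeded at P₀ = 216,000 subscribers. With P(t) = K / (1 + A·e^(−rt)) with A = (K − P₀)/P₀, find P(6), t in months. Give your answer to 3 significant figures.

A = (4330000 − 216000)/216000 = 19.0463
P(6) = 4330000 / (1 + 19.0463·e^(−0.0752·6)) = 4330000 / (1 + 19.0463·0.636863)
= 4330000 / 13.12989 ≈ 329781.89

≈ 330,000 subscribers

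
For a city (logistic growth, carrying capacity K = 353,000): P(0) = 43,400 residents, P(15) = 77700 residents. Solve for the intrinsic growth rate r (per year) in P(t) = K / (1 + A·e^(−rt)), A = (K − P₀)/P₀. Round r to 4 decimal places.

r ≈ 0.0467 per year

A = (353000 − 43400)/43400 = 7.13364
77700 = 353000/(1 + 7.13364·e^(−r·15)) → e^(−15r) = (4.54311 − 1)/7.13364 = 0.496677
r = −ln(0.496677)/15 = 0.69982/15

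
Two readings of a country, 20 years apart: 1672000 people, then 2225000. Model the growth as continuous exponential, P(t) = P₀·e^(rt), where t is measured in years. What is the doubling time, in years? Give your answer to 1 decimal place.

r = ln(2225000/1672000) / 20 = ln(1.33074) / 20 ≈ 0.014287 per year
doubling time = ln 2 / |r| = 0.69315 / 0.014287

doubling time ≈ 48.5 years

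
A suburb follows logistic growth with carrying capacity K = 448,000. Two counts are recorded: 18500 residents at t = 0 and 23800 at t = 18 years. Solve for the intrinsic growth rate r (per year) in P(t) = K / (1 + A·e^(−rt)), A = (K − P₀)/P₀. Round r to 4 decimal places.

A = (448000 − 18500)/18500 = 23.21622
23800 = 448000/(1 + 23.21622·e^(−r·18)) → e^(−18r) = (18.82353 − 1)/23.21622 = 0.767719
r = −ln(0.767719)/18 = 0.26433/18

r ≈ 0.0147 per year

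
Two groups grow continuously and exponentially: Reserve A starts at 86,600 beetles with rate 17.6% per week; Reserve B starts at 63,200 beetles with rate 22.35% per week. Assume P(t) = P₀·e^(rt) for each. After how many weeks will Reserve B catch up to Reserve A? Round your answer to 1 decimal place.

t ≈ 6.6 weeks

86600·e^(0.176t) = 63200·e^(0.2235t)
86600/63200 = e^((0.2235 − 0.176)t) → ln(1.37025) = 0.0475·t
t = 0.315 / 0.0475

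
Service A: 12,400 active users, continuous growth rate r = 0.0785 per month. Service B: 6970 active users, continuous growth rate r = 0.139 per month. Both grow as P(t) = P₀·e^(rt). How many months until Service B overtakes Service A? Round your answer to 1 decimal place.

t ≈ 9.5 months

12400·e^(0.0785t) = 6970·e^(0.139t)
12400/6970 = e^((0.139 − 0.0785)t) → ln(1.77905) = 0.0605·t
t = 0.57608 / 0.0605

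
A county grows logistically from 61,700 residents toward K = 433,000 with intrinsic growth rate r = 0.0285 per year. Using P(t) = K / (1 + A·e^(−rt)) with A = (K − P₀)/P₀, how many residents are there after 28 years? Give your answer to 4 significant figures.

≈ 116,700 residents

A = (433000 − 61700)/61700 = 6.01783
P(28) = 433000 / (1 + 6.01783·e^(−0.0285·28)) = 433000 / (1 + 6.01783·0.450229)
= 433000 / 3.7094 ≈ 116730.53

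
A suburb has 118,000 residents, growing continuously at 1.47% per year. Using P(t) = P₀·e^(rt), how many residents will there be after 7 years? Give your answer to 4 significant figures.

≈ 130,800 residents

P(7) = 118000 · e^(0.0147·7) = 118000 · e^(0.1029)
= 118000 · 1.10838 ≈ 130788.91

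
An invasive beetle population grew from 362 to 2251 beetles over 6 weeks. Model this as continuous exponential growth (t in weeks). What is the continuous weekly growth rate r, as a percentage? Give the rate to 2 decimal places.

r ≈ 30.46% per week

2251 = 362 · e^(r·6)
e^(6r) = 2251/362 = 6.21823
r = ln(6.21823) / 6 = 1.82749 / 6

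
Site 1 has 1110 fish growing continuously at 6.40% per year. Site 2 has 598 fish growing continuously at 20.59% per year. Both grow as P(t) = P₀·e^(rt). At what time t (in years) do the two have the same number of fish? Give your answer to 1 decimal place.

t ≈ 4.4 years

1110·e^(0.064t) = 598·e^(0.2059t)
1110/598 = e^((0.2059 − 0.064)t) → ln(1.85619) = 0.1419·t
t = 0.61852 / 0.1419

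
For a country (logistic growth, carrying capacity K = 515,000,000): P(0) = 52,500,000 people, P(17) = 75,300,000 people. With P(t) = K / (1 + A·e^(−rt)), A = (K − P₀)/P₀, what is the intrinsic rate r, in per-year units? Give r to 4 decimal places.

A = (515000000 − 52500000)/52500000 = 8.80952
75300000 = 515000000/(1 + 8.80952·e^(−r·17)) → e^(−17r) = (6.83931 − 1)/8.80952 = 0.662841
r = −ln(0.662841)/17 = 0.41122/17

r ≈ 0.0242 per year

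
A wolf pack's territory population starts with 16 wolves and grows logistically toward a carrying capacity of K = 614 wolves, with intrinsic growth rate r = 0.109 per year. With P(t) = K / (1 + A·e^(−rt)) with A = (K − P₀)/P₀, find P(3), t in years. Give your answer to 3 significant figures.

≈ 22.0 wolves

A = (614 − 16)/16 = 37.375
P(3) = 614 / (1 + 37.375·e^(−0.109·3)) = 614 / (1 + 37.375·0.721084)
= 614 / 27.9505 ≈ 21.97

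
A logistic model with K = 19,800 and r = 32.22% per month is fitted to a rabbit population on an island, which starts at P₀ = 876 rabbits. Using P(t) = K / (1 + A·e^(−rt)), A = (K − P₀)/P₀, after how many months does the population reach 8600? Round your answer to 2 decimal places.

t ≈ 8.72 months

A = (19800 − 876)/876 = 21.60274
8600 = 19800/(1 + 21.60274·e^(−0.3222t)) → 1 + 21.60274·e^(−0.3222t) = 2.30233
e^(−0.3222t) = 0.060285 → t = ln(16.58782)/0.3222 = 2.80867/0.3222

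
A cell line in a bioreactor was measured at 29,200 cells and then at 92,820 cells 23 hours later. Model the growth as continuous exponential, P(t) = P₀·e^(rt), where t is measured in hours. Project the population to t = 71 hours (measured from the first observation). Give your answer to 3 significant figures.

≈ 1,040,000 cells

r = ln(92820/29200) / 23 ≈ 0.050282 per hour
P(71) = 29200 · e^(0.050282·71) = 29200 · 35.51819 ≈ 1037131.11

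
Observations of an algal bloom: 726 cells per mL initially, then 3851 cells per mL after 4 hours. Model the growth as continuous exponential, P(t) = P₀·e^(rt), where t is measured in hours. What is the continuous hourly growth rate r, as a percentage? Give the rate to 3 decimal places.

r ≈ 41.713% per hour

3851 = 726 · e^(r·4)
e^(4r) = 3851/726 = 5.30441
r = ln(5.30441) / 4 = 1.66854 / 4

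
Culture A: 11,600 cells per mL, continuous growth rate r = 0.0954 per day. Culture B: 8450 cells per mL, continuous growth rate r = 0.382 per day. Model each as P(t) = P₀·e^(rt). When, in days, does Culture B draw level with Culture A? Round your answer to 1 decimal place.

t ≈ 1.1 days

11600·e^(0.0954t) = 8450·e^(0.382t)
11600/8450 = e^((0.382 − 0.0954)t) → ln(1.37278) = 0.2866·t
t = 0.31684 / 0.2866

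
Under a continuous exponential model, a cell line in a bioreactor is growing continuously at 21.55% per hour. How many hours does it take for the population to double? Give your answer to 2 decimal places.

doubling time ≈ 3.22 hours

doubling time = ln(2) / |r| = 0.69315 / 0.2155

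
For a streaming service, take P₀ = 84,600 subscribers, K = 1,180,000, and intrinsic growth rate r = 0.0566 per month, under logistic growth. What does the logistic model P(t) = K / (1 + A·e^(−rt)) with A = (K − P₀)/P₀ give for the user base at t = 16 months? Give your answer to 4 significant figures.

A = (1180000 − 84600)/84600 = 12.94799
P(16) = 1180000 / (1 + 12.94799·e^(−0.0566·16)) = 1180000 / (1 + 12.94799·0.404299)
= 1180000 / 6.23486 ≈ 189258.38

≈ 189,300 subscribers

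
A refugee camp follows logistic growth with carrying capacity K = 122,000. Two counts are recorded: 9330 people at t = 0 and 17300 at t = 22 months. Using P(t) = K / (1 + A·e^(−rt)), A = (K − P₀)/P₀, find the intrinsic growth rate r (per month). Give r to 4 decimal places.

A = (122000 − 9330)/9330 = 12.0761
17300 = 122000/(1 + 12.0761·e^(−r·22)) → e^(−22r) = (7.05202 − 1)/12.0761 = 0.501157
r = −ln(0.501157)/22 = 0.69084/22

r ≈ 0.0314 per month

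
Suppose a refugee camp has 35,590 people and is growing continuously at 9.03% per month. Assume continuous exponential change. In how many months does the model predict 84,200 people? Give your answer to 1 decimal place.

t ≈ 9.5 months

84200 = 35590 · e^(0.0903·t)
t = ln(84200/35590) / 0.0903 = ln(2.36583) / 0.0903 = 0.86113 / 0.0903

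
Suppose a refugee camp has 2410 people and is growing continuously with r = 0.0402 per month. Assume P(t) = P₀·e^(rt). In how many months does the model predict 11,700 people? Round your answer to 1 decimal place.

11700 = 2410 · e^(0.0402·t)
t = ln(11700/2410) / 0.0402 = ln(4.85477) / 0.0402 = 1.57996 / 0.0402

t ≈ 39.3 months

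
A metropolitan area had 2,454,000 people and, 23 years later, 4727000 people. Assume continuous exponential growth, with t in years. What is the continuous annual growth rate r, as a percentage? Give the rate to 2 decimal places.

4727000 = 2454000 · e^(r·23)
e^(23r) = 4727000/2454000 = 1.92624
r = ln(1.92624) / 23 = 0.65557 / 23

r ≈ 2.85% per year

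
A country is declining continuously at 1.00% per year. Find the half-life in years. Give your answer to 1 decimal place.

half-life = ln(2) / |r| = 0.69315 / 0.01

half-life ≈ 69.3 years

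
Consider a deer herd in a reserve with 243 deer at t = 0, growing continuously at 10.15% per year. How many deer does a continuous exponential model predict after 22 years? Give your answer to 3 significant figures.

P(22) = 243 · e^(0.1015·22) = 243 · e^(2.233)
= 243 · 9.32781 ≈ 2266.66

≈ 2,270 deer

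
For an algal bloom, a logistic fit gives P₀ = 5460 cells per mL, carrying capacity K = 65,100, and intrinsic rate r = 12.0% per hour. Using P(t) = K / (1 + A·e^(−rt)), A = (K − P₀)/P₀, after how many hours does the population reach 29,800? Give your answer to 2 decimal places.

t ≈ 18.51 hours

A = (65100 − 5460)/5460 = 10.92308
29800 = 65100/(1 + 10.92308·e^(−0.12t)) → 1 + 10.92308·e^(−0.12t) = 2.18456
e^(−0.12t) = 0.108446 → t = ln(9.22118)/0.12 = 2.2215/0.12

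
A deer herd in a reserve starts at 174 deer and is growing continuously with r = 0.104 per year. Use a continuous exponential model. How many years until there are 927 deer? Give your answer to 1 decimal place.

927 = 174 · e^(0.104·t)
t = ln(927/174) / 0.104 = ln(5.32759) / 0.104 = 1.6729 / 0.104

t ≈ 16.1 years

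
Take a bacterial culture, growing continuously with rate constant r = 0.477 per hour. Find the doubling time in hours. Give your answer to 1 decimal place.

doubling time = ln(2) / |r| = 0.69315 / 0.477

doubling time ≈ 1.5 hours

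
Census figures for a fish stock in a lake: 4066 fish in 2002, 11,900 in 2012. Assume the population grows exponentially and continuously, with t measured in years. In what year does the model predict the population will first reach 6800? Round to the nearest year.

r = ln(11900/4066) / 10 = 1.07388/10 ≈ 0.107388 per year
t = ln(6800/4066) / r = 0.51426/0.107388 ≈ 4.79 years after 2002

year 2007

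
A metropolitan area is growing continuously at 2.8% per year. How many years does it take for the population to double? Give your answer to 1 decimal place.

doubling time ≈ 24.8 years

doubling time = ln(2) / |r| = 0.69315 / 0.028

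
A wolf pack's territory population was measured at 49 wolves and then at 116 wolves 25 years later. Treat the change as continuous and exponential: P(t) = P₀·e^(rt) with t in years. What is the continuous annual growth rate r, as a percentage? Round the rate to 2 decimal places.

r ≈ 3.45% per year

116 = 49 · e^(r·25)
e^(25r) = 116/49 = 2.36735
r = ln(2.36735) / 25 = 0.86177 / 25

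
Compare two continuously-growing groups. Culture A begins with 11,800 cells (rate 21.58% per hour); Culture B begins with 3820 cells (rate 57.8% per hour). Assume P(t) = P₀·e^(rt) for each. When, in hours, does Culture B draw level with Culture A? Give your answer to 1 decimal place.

11800·e^(0.2158t) = 3820·e^(0.578t)
11800/3820 = e^((0.578 − 0.2158)t) → ln(3.08901) = 0.3622·t
t = 1.12785 / 0.3622

t ≈ 3.1 hours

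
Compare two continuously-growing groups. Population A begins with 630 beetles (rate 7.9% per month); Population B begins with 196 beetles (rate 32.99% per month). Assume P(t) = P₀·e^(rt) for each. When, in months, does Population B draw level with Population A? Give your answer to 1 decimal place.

t ≈ 4.7 months

630·e^(0.079t) = 196·e^(0.3299t)
630/196 = e^((0.3299 − 0.079)t) → ln(3.21429) = 0.2509·t
t = 1.16761 / 0.2509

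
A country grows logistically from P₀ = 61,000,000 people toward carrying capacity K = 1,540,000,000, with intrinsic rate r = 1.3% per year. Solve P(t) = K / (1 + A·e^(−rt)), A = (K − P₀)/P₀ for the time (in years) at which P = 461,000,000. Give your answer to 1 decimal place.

t ≈ 179.8 years

A = (1540000000 − 61000000)/61000000 = 24.2459
461000000 = 1540000000/(1 + 24.2459·e^(−0.013t)) → 1 + 24.2459·e^(−0.013t) = 3.34056
e^(−0.013t) = 0.096534 → t = ln(10.359)/0.013 = 2.33786/0.013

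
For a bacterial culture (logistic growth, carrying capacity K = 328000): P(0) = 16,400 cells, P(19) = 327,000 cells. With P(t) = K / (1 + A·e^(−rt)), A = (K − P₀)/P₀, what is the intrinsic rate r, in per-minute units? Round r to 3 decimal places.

r ≈ 0.460 per minute

A = (328000 − 16400)/16400 = 19
327000 = 328000/(1 + 19·e^(−r·19)) → e^(−19r) = (1.00306 − 1)/19 = 0.000161
r = −ln(0.000161)/19 = 8.7344/19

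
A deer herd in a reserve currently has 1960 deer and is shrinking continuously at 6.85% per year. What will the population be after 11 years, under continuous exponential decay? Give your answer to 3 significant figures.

≈ 923 deer

P(11) = 1960 · e^(-0.0685·11) = 1960 · e^(-0.7535)
= 1960 · 0.47072 ≈ 922.6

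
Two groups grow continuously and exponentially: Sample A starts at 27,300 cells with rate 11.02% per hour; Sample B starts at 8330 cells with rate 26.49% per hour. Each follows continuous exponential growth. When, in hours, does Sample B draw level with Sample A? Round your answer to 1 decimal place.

t ≈ 7.7 hours

27300·e^(0.1102t) = 8330·e^(0.2649t)
27300/8330 = e^((0.2649 − 0.1102)t) → ln(3.27731) = 0.1547·t
t = 1.18702 / 0.1547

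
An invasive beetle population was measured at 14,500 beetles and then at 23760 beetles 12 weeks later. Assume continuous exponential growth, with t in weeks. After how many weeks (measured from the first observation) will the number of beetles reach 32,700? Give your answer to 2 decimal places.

r = ln(23760/14500) / 12 ≈ 0.041155 per week
t = ln(32700/14500) / r = 0.81323 / 0.041155 ≈ 19.76

t ≈ 19.76 weeks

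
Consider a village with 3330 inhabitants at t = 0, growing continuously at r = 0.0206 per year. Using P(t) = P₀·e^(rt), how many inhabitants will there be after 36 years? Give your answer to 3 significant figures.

P(36) = 3330 · e^(0.0206·36) = 3330 · e^(0.7416)
= 3330 · 2.09929 ≈ 6990.64

≈ 6,990 inhabitants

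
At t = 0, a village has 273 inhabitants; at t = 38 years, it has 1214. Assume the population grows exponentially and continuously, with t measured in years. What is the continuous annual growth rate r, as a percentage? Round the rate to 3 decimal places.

1214 = 273 · e^(r·38)
e^(38r) = 1214/273 = 4.44689
r = ln(4.44689) / 38 = 1.4922 / 38

r ≈ 3.927% per year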